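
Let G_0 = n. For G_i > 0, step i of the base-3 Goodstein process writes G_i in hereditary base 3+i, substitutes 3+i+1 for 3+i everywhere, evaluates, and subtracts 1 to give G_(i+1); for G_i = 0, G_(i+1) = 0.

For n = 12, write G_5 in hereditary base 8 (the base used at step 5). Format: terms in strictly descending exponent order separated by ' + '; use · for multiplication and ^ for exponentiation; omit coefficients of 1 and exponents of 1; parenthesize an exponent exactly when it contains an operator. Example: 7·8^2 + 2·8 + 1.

7·8 + 7

G_0=12  [base 3] 3^2 + 3  →[3↦4]→  4^2 + 4 = 20  −1 ⇒ G_1=19
G_1=19  [base 4] 4^2 + 3  →[4↦5]→  5^2 + 3 = 28  −1 ⇒ G_2=27
G_2=27  [base 5] 5^2 + 2  →[5↦6]→  6^2 + 2 = 38  −1 ⇒ G_3=37
G_3=37  [base 6] 6^2 + 1  →[6↦7]→  7^2 + 1 = 50  −1 ⇒ G_4=49
G_4=49  [base 7] 7^2  →[7↦8]→  8^2 = 64  −1 ⇒ G_5=63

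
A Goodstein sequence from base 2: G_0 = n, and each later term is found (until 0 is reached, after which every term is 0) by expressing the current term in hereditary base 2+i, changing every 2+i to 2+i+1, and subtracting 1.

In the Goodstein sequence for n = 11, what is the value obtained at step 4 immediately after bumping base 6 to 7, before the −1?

5764802

base 2: 11 = 2^(2 + 1) + 2 + 1; at 3: 3^(3 + 1) + 3 + 1 = 85; next = 84
base 3: 84 = 3^(3 + 1) + 3; at 4: 4^(4 + 1) + 4 = 1028; next = 1027
base 4: 1027 = 4^(4 + 1) + 3; at 5: 5^(5 + 1) + 3 = 15628; next = 15627
base 5: 15627 = 5^(5 + 1) + 2; at 6: 6^(6 + 1) + 2 = 279938; next = 279937
base 6: 279937 = 6^(6 + 1) + 1; at 7: 7^(7 + 1) + 1 = 5764802; next = 5764801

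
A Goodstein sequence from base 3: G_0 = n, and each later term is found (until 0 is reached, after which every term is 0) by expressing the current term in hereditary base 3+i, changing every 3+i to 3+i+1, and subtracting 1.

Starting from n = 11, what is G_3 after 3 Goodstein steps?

step 0: 11 = 3^2 + 2; sub 4 for 3: 4^2 + 2; = 18; G_1 = 18−1 = 17
step 1: 17 = 4^2 + 1; sub 5 for 4: 5^2 + 1; = 26; G_2 = 26−1 = 25
step 2: 25 = 5^2; sub 6 for 5: 6^2; = 36; G_3 = 36−1 = 35
step 3: 35 = 5·6 + 5; sub 7 for 6: 5·7 + 5; = 40; G_4 = 40−1 = 39

35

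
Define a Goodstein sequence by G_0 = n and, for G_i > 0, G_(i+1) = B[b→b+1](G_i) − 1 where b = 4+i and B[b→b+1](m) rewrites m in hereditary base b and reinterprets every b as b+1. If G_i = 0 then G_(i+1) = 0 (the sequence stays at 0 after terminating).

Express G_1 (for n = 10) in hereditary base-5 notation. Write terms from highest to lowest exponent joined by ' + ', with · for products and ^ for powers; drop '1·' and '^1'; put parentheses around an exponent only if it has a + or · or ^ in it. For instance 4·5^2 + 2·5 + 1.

base 4: 10 = 2·4 + 2; at 5: 2·5 + 2 = 12; next = 11
base 5: 11 = 2·5 + 1; at 6: 2·6 + 1 = 13; next = 12

2·5 + 1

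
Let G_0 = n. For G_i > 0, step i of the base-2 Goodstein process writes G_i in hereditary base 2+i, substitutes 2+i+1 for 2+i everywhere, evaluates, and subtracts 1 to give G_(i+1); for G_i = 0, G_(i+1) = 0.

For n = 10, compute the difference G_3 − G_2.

i=0: 10 = 2^(2 + 1) + 2 (b=2); 2→3: 3^(3 + 1) + 3 = 84; 84−1 = 83
i=1: 83 = 3^(3 + 1) + 2 (b=3); 3→4: 4^(4 + 1) + 2 = 1026; 1026−1 = 1025
i=2: 1025 = 4^(4 + 1) + 1 (b=4); 4→5: 5^(5 + 1) + 1 = 15626; 15626−1 = 15625

14600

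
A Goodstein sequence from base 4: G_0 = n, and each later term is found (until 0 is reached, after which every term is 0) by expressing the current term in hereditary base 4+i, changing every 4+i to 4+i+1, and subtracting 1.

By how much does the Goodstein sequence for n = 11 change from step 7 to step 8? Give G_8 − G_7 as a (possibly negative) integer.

0

G_0=11  [base 4] 2·4 + 3  →[4↦5]→  2·5 + 3 = 13  −1 ⇒ G_1=12
G_1=12  [base 5] 2·5 + 2  →[5↦6]→  2·6 + 2 = 14  −1 ⇒ G_2=13
G_2=13  [base 6] 2·6 + 1  →[6↦7]→  2·7 + 1 = 15  −1 ⇒ G_3=14
G_3=14  [base 7] 2·7  →[7↦8]→  2·8 = 16  −1 ⇒ G_4=15
G_4=15  [base 8] 8 + 7  →[8↦9]→  9 + 7 = 16  −1 ⇒ G_5=15
G_5=15  [base 9] 9 + 6  →[9↦10]→  10 + 6 = 16  −1 ⇒ G_6=15
G_6=15  [base 10] 10 + 5  →[10↦11]→  11 + 5 = 16  −1 ⇒ G_7=15
G_7=15  [base 11] 11 + 4  →[11↦12]→  12 + 4 = 16  −1 ⇒ G_8=15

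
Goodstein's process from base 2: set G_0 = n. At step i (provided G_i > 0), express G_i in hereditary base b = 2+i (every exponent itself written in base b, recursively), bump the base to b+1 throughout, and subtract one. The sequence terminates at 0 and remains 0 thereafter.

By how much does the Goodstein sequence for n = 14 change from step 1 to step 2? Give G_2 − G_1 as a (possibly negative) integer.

[0] 14 ≡ 2^(2 + 1) + 2^2 + 2 (base 2). Lift 3: 111. −1: 110.
[1] 110 ≡ 3^(3 + 1) + 3^3 + 2 (base 3). Lift 4: 1282. −1: 1281.

1171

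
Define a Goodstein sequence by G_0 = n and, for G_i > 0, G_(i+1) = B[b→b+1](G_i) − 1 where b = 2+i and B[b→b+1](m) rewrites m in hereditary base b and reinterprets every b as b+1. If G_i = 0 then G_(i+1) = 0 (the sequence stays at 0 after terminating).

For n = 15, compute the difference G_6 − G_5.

144406599

G_0=15  [base 2] 2^(2 + 1) + 2^2 + 2 + 1  →[2↦3]→  3^(3 + 1) + 3^3 + 3 + 1 = 112  −1 ⇒ G_1=111
G_1=111  [base 3] 3^(3 + 1) + 3^3 + 3  →[3↦4]→  4^(4 + 1) + 4^4 + 4 = 1284  −1 ⇒ G_2=1283
G_2=1283  [base 4] 4^(4 + 1) + 4^4 + 3  →[4↦5]→  5^(5 + 1) + 5^5 + 3 = 18753  −1 ⇒ G_3=18752
G_3=18752  [base 5] 5^(5 + 1) + 5^5 + 2  →[5↦6]→  6^(6 + 1) + 6^6 + 2 = 326594  −1 ⇒ G_4=326593
G_4=326593  [base 6] 6^(6 + 1) + 6^6 + 1  →[6↦7]→  7^(7 + 1) + 7^7 + 1 = 6588345  −1 ⇒ G_5=6588344
G_5=6588344  [base 7] 7^(7 + 1) + 7^7  →[7↦8]→  8^(8 + 1) + 8^8 = 150994944  −1 ⇒ G_6=150994943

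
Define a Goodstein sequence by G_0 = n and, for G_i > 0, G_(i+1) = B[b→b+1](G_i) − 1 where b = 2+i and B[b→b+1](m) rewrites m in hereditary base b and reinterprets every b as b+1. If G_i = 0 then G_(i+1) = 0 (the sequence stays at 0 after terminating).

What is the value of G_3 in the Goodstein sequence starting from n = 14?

G_0 = 14. HB_2(14) = 2^(2 + 1) + 2^2 + 2. Bump = 111. G_1 = 110.
G_1 = 110. HB_3(110) = 3^(3 + 1) + 3^3 + 2. Bump = 1282. G_2 = 1281.
G_2 = 1281. HB_4(1281) = 4^(4 + 1) + 4^4 + 1. Bump = 18751. G_3 = 18750.
G_3 = 18750. HB_5(18750) = 5^(5 + 1) + 5^5. Bump = 326592. G_4 = 326591.

18750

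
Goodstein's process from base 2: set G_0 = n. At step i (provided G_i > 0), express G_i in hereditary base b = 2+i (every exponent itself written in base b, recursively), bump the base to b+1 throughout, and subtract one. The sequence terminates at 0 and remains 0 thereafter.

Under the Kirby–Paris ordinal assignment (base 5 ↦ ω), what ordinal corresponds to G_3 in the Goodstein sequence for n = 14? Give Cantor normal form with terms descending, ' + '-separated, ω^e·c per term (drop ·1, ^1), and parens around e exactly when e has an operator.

14 —HB2→ 2^(2 + 1) + 2^2 + 2 —bump→ 3^(3 + 1) + 3^3 + 3 = 111 —(−1)→ 110
110 —HB3→ 3^(3 + 1) + 3^3 + 2 —bump→ 4^(4 + 1) + 4^4 + 2 = 1282 —(−1)→ 1281
1281 —HB4→ 4^(4 + 1) + 4^4 + 1 —bump→ 5^(5 + 1) + 5^5 + 1 = 18751 —(−1)→ 18750
18750 —HB5→ 5^(5 + 1) + 5^5 —bump→ 6^(6 + 1) + 6^6 = 326592 —(−1)→ 326591

ω^(ω + 1) + ω^ω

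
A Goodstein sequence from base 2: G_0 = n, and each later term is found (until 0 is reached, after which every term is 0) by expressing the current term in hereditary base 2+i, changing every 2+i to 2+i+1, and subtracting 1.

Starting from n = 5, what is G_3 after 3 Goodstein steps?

467

i=0: 5 = 2^2 + 1 (b=2); 2→3: 3^3 + 1 = 28; 28−1 = 27
i=1: 27 = 3^3 (b=3); 3→4: 4^4 = 256; 256−1 = 255
i=2: 255 = 3·4^3 + 3·4^2 + 3·4 + 3 (b=4); 4→5: 3·5^3 + 3·5^2 + 3·5 + 3 = 468; 468−1 = 467
i=3: 467 = 3·5^3 + 3·5^2 + 3·5 + 2 (b=5); 5→6: 3·6^3 + 3·6^2 + 3·6 + 2 = 776; 776−1 = 775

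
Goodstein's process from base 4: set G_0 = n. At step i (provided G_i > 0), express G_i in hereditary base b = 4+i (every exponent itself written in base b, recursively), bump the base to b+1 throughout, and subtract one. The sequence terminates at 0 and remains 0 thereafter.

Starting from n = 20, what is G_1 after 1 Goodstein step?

base 4: 20 = 4^2 + 4; at 5: 5^2 + 5 = 30; next = 29
base 5: 29 = 5^2 + 4; at 6: 6^2 + 4 = 40; next = 39

29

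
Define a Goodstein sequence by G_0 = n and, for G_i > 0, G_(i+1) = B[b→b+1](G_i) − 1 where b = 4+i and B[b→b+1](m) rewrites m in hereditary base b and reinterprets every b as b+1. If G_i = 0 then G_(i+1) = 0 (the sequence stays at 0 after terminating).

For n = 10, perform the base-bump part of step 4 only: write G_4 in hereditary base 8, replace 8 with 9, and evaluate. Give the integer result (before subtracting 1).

step 0: 10 = 2·4 + 2; sub 5 for 4: 2·5 + 2; = 12; G_1 = 12−1 = 11
step 1: 11 = 2·5 + 1; sub 6 for 5: 2·6 + 1; = 13; G_2 = 13−1 = 12
step 2: 12 = 2·6; sub 7 for 6: 2·7; = 14; G_3 = 14−1 = 13
step 3: 13 = 7 + 6; sub 8 for 7: 8 + 6; = 14; G_4 = 14−1 = 13

14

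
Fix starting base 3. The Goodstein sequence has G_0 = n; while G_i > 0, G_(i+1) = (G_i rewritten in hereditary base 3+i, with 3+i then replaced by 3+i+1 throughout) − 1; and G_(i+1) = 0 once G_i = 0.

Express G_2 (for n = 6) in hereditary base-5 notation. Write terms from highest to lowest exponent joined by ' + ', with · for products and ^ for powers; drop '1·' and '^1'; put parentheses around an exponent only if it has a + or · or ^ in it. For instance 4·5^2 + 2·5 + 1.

5 + 2

(0) 6|_3 = 2·3 ↦ 2·4|_4 = 8 ⇒ 7
(1) 7|_4 = 4 + 3 ↦ 5 + 3|_5 = 8 ⇒ 7
(2) 7|_5 = 5 + 2 ↦ 6 + 2|_6 = 8 ⇒ 7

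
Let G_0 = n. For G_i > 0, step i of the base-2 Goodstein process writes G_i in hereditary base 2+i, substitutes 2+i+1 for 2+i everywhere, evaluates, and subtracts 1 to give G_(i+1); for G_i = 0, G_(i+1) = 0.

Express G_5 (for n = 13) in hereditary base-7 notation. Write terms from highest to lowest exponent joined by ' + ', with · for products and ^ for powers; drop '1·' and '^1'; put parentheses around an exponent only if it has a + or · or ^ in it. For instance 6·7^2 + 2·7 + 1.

7^(7 + 1) + 3·7^3 + 3·7^2 + 3·7

step 0: 13 = 2^(2 + 1) + 2^2 + 1; sub 3 for 2: 3^(3 + 1) + 3^3 + 1; = 109; G_1 = 109−1 = 108
step 1: 108 = 3^(3 + 1) + 3^3; sub 4 for 3: 4^(4 + 1) + 4^4; = 1280; G_2 = 1280−1 = 1279
step 2: 1279 = 4^(4 + 1) + 3·4^3 + 3·4^2 + 3·4 + 3; sub 5 for 4: 5^(5 + 1) + 3·5^3 + 3·5^2 + 3·5 + 3; = 16093; G_3 = 16093−1 = 16092
step 3: 16092 = 5^(5 + 1) + 3·5^3 + 3·5^2 + 3·5 + 2; sub 6 for 5: 6^(6 + 1) + 3·6^3 + 3·6^2 + 3·6 + 2; = 280712; G_4 = 280712−1 = 280711
step 4: 280711 = 6^(6 + 1) + 3·6^3 + 3·6^2 + 3·6 + 1; sub 7 for 6: 7^(7 + 1) + 3·7^3 + 3·7^2 + 3·7 + 1; = 5765999; G_5 = 5765999−1 = 5765998
step 5: 5765998 = 7^(7 + 1) + 3·7^3 + 3·7^2 + 3·7; sub 8 for 7: 8^(8 + 1) + 3·8^3 + 3·8^2 + 3·8; = 134219480; G_6 = 134219480−1 = 134219479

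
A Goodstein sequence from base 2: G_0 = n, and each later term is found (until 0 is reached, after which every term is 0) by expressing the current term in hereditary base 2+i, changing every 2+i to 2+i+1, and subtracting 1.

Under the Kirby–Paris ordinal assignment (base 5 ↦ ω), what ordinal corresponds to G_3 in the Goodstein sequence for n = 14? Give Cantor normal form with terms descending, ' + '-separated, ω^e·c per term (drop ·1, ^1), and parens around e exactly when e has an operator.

G_0=14  [base 2] 2^(2 + 1) + 2^2 + 2  →[2↦3]→  3^(3 + 1) + 3^3 + 3 = 111  −1 ⇒ G_1=110
G_1=110  [base 3] 3^(3 + 1) + 3^3 + 2  →[3↦4]→  4^(4 + 1) + 4^4 + 2 = 1282  −1 ⇒ G_2=1281
G_2=1281  [base 4] 4^(4 + 1) + 4^4 + 1  →[4↦5]→  5^(5 + 1) + 5^5 + 1 = 18751  −1 ⇒ G_3=18750
G_3=18750  [base 5] 5^(5 + 1) + 5^5  →[5↦6]→  6^(6 + 1) + 6^6 = 326592  −1 ⇒ G_4=326591

ω^(ω + 1) + ω^ω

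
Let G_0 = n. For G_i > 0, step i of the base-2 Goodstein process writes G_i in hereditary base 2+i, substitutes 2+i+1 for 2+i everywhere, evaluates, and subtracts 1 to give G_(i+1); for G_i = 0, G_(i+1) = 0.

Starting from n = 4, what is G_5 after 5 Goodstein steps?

G_0=4  [base 2] 2^2  →[2↦3]→  3^3 = 27  −1 ⇒ G_1=26
G_1=26  [base 3] 2·3^2 + 2·3 + 2  →[3↦4]→  2·4^2 + 2·4 + 2 = 42  −1 ⇒ G_2=41
G_2=41  [base 4] 2·4^2 + 2·4 + 1  →[4↦5]→  2·5^2 + 2·5 + 1 = 61  −1 ⇒ G_3=60
G_3=60  [base 5] 2·5^2 + 2·5  →[5↦6]→  2·6^2 + 2·6 = 84  −1 ⇒ G_4=83
G_4=83  [base 6] 2·6^2 + 6 + 5  →[6↦7]→  2·7^2 + 7 + 5 = 110  −1 ⇒ G_5=109

109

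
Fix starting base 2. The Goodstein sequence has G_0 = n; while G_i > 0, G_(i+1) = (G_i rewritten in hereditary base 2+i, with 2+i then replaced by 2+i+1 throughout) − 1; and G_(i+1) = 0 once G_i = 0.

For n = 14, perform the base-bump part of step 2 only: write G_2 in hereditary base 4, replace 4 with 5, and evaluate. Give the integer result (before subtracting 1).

base 2: 14 = 2^(2 + 1) + 2^2 + 2; at 3: 3^(3 + 1) + 3^3 + 3 = 111; next = 110
base 3: 110 = 3^(3 + 1) + 3^3 + 2; at 4: 4^(4 + 1) + 4^4 + 2 = 1282; next = 1281
base 4: 1281 = 4^(4 + 1) + 4^4 + 1; at 5: 5^(5 + 1) + 5^5 + 1 = 18751; next = 18750

18751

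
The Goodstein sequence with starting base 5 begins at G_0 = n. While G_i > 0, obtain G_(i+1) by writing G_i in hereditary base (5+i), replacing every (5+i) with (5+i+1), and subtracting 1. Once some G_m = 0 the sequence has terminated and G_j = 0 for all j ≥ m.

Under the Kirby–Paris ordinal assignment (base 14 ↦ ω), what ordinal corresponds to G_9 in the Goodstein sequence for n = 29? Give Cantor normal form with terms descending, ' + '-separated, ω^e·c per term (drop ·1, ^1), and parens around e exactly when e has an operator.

[0] 29 ≡ 5^2 + 4 (base 5). Lift 6: 40. −1: 39.
[1] 39 ≡ 6^2 + 3 (base 6). Lift 7: 52. −1: 51.
[2] 51 ≡ 7^2 + 2 (base 7). Lift 8: 66. −1: 65.
[3] 65 ≡ 8^2 + 1 (base 8). Lift 9: 82. −1: 81.
[4] 81 ≡ 9^2 (base 9). Lift 10: 100. −1: 99.
[5] 99 ≡ 9·10 + 9 (base 10). Lift 11: 108. −1: 107.
[6] 107 ≡ 9·11 + 8 (base 11). Lift 12: 116. −1: 115.
[7] 115 ≡ 9·12 + 7 (base 12). Lift 13: 124. −1: 123.
[8] 123 ≡ 9·13 + 6 (base 13). Lift 14: 132. −1: 131.

ω·9 + 5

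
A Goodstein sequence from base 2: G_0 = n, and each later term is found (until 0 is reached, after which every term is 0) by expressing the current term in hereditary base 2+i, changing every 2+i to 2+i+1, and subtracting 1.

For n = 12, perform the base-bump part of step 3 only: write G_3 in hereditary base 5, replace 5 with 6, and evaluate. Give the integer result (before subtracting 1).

G_0=12  [base 2] 2^(2 + 1) + 2^2  →[2↦3]→  3^(3 + 1) + 3^3 = 108  −1 ⇒ G_1=107
G_1=107  [base 3] 3^(3 + 1) + 2·3^2 + 2·3 + 2  →[3↦4]→  4^(4 + 1) + 2·4^2 + 2·4 + 2 = 1066  −1 ⇒ G_2=1065
G_2=1065  [base 4] 4^(4 + 1) + 2·4^2 + 2·4 + 1  →[4↦5]→  5^(5 + 1) + 2·5^2 + 2·5 + 1 = 15686  −1 ⇒ G_3=15685
G_3=15685  [base 5] 5^(5 + 1) + 2·5^2 + 2·5  →[5↦6]→  6^(6 + 1) + 2·6^2 + 2·6 = 280020  −1 ⇒ G_4=280019

280020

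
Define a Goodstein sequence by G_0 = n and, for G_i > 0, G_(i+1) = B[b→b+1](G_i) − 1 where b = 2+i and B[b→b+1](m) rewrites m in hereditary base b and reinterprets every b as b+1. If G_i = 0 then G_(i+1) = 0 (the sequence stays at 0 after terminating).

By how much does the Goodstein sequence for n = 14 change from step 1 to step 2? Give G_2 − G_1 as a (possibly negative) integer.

base 2: 14 = 2^(2 + 1) + 2^2 + 2; at 3: 3^(3 + 1) + 3^3 + 3 = 111; next = 110
base 3: 110 = 3^(3 + 1) + 3^3 + 2; at 4: 4^(4 + 1) + 4^4 + 2 = 1282; next = 1281

1171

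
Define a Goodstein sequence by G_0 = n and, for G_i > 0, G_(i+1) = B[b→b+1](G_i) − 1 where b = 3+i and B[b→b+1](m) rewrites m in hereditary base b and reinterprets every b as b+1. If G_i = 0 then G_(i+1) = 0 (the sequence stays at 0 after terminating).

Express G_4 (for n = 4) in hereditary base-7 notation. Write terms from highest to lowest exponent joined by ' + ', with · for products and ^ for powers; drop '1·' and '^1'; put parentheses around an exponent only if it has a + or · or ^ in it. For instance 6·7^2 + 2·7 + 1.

G_0 = 4. HB_3(4) = 3 + 1. Bump = 5. G_1 = 4.
G_1 = 4. HB_4(4) = 4. Bump = 5. G_2 = 4.
G_2 = 4. HB_5(4) = 4. Bump = 4. G_3 = 3.
G_3 = 3. HB_6(3) = 3. Bump = 3. G_4 = 2.
G_4 = 2. HB_7(2) = 2. Bump = 2. G_5 = 1.

2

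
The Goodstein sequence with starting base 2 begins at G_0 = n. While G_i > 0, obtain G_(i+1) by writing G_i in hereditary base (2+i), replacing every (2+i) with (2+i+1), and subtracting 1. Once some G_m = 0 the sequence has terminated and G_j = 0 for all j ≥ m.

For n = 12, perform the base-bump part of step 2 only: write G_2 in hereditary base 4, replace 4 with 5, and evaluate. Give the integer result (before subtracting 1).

15686

(0) 12|_2 = 2^(2 + 1) + 2^2 ↦ 3^(3 + 1) + 3^3|_3 = 108 ⇒ 107
(1) 107|_3 = 3^(3 + 1) + 2·3^2 + 2·3 + 2 ↦ 4^(4 + 1) + 2·4^2 + 2·4 + 2|_4 = 1066 ⇒ 1065
(2) 1065|_4 = 4^(4 + 1) + 2·4^2 + 2·4 + 1 ↦ 5^(5 + 1) + 2·5^2 + 2·5 + 1|_5 = 15686 ⇒ 15685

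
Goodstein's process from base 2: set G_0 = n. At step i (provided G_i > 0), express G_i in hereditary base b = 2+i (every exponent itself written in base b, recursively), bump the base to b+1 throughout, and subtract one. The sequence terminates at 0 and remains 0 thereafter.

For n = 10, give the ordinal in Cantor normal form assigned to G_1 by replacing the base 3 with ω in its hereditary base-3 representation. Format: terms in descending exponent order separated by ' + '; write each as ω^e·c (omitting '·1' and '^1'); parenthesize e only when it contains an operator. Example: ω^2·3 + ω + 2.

10 —HB2→ 2^(2 + 1) + 2 —bump→ 3^(3 + 1) + 3 = 84 —(−1)→ 83
83 —HB3→ 3^(3 + 1) + 2 —bump→ 4^(4 + 1) + 2 = 1026 —(−1)→ 1025

ω^(ω + 1) + 2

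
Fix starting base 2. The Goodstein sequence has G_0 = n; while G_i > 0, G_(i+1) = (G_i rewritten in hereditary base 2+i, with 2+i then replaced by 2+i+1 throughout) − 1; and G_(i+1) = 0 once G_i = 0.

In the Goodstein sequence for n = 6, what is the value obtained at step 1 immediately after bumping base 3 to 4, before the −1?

G_0=6  [base 2] 2^2 + 2  →[2↦3]→  3^3 + 3 = 30  −1 ⇒ G_1=29
G_1=29  [base 3] 3^3 + 2  →[3↦4]→  4^4 + 2 = 258  −1 ⇒ G_2=257

258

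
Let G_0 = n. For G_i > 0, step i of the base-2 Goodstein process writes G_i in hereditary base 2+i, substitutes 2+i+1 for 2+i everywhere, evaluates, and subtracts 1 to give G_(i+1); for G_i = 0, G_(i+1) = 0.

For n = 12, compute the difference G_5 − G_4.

[0] 12 ≡ 2^(2 + 1) + 2^2 (base 2). Lift 3: 108. −1: 107.
[1] 107 ≡ 3^(3 + 1) + 2·3^2 + 2·3 + 2 (base 3). Lift 4: 1066. −1: 1065.
[2] 1065 ≡ 4^(4 + 1) + 2·4^2 + 2·4 + 1 (base 4). Lift 5: 15686. −1: 15685.
[3] 15685 ≡ 5^(5 + 1) + 2·5^2 + 2·5 (base 5). Lift 6: 280020. −1: 280019.
[4] 280019 ≡ 6^(6 + 1) + 2·6^2 + 6 + 5 (base 6). Lift 7: 5764911. −1: 5764910.

5484891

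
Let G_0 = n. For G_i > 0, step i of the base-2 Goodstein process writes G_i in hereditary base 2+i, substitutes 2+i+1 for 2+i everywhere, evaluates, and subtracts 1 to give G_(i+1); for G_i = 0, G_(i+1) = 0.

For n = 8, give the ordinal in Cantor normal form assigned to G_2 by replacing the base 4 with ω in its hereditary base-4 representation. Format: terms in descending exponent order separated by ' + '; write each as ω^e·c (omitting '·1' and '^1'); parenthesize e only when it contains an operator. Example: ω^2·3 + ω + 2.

ω^ω·2 + ω^2·2 + ω·2 + 1

[0] 8 ≡ 2^(2 + 1) (base 2). Lift 3: 81. −1: 80.
[1] 80 ≡ 2·3^3 + 2·3^2 + 2·3 + 2 (base 3). Lift 4: 554. −1: 553.
[2] 553 ≡ 2·4^4 + 2·4^2 + 2·4 + 1 (base 4). Lift 5: 6311. −1: 6310.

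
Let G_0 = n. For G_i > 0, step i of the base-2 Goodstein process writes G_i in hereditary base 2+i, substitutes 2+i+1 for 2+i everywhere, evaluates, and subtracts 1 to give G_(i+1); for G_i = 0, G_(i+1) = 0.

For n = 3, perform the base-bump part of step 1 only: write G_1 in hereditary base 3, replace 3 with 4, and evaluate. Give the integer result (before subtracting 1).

4

base 2: 3 = 2 + 1; at 3: 3 + 1 = 4; next = 3
base 3: 3 = 3; at 4: 4 = 4; next = 3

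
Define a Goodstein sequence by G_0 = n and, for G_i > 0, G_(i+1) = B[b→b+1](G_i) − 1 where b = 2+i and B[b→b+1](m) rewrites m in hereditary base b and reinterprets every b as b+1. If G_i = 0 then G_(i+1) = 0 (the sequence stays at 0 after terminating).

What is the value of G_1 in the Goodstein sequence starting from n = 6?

29

base 2: 6 = 2^2 + 2; at 3: 3^3 + 3 = 30; next = 29
base 3: 29 = 3^3 + 2; at 4: 4^4 + 2 = 258; next = 257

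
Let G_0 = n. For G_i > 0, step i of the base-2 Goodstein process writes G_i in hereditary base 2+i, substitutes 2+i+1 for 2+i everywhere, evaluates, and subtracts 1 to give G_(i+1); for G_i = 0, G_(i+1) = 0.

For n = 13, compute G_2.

1279

base 2: 13 = 2^(2 + 1) + 2^2 + 1; at 3: 3^(3 + 1) + 3^3 + 1 = 109; next = 108
base 3: 108 = 3^(3 + 1) + 3^3; at 4: 4^(4 + 1) + 4^4 = 1280; next = 1279
base 4: 1279 = 4^(4 + 1) + 3·4^3 + 3·4^2 + 3·4 + 3; at 5: 5^(5 + 1) + 3·5^3 + 3·5^2 + 3·5 + 3 = 16093; next = 16092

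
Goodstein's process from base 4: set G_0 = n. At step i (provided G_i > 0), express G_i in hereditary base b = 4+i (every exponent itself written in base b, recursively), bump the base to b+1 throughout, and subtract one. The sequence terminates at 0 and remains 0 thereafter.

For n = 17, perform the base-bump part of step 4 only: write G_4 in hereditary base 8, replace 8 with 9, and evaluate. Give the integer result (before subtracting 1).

48

step 0: 17 = 4^2 + 1; sub 5 for 4: 5^2 + 1; = 26; G_1 = 26−1 = 25
step 1: 25 = 5^2; sub 6 for 5: 6^2; = 36; G_2 = 36−1 = 35
step 2: 35 = 5·6 + 5; sub 7 for 6: 5·7 + 5; = 40; G_3 = 40−1 = 39
step 3: 39 = 5·7 + 4; sub 8 for 7: 5·8 + 4; = 44; G_4 = 44−1 = 43
step 4: 43 = 5·8 + 3; sub 9 for 8: 5·9 + 3; = 48; G_5 = 48−1 = 47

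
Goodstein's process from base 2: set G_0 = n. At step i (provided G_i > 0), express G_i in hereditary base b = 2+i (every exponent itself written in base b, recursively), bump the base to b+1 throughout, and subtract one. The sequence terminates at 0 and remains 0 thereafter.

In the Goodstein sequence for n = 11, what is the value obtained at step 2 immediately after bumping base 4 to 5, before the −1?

15628

G_0 = 11. HB_2(11) = 2^(2 + 1) + 2 + 1. Bump = 85. G_1 = 84.
G_1 = 84. HB_3(84) = 3^(3 + 1) + 3. Bump = 1028. G_2 = 1027.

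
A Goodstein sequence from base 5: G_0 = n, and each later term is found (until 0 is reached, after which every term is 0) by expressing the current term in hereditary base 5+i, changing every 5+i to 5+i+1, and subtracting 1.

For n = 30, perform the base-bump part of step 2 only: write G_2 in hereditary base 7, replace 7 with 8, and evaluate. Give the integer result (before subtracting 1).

i=0: 30 = 5^2 + 5 (b=5); 5→6: 6^2 + 6 = 42; 42−1 = 41
i=1: 41 = 6^2 + 5 (b=6); 6→7: 7^2 + 5 = 54; 54−1 = 53
i=2: 53 = 7^2 + 4 (b=7); 7→8: 8^2 + 4 = 68; 68−1 = 67

68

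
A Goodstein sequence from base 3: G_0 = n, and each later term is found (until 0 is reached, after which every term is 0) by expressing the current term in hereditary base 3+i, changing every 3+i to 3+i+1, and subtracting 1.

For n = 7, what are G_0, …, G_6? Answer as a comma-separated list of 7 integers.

7, 8, 9, 9, 9, 9, 9

G_0=7  [base 3] 2·3 + 1  →[3↦4]→  2·4 + 1 = 9  −1 ⇒ G_1=8
G_1=8  [base 4] 2·4  →[4↦5]→  2·5 = 10  −1 ⇒ G_2=9
G_2=9  [base 5] 5 + 4  →[5↦6]→  6 + 4 = 10  −1 ⇒ G_3=9
G_3=9  [base 6] 6 + 3  →[6↦7]→  7 + 3 = 10  −1 ⇒ G_4=9
G_4=9  [base 7] 7 + 2  →[7↦8]→  8 + 2 = 10  −1 ⇒ G_5=9
G_5=9  [base 8] 8 + 1  →[8↦9]→  9 + 1 = 10  −1 ⇒ G_6=9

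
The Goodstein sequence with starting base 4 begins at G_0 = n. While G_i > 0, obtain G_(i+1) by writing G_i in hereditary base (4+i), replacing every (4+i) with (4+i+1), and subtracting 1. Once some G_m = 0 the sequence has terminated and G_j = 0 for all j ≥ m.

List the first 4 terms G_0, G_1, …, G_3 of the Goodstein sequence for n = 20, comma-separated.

20 —HB4→ 4^2 + 4 —bump→ 5^2 + 5 = 30 —(−1)→ 29
29 —HB5→ 5^2 + 4 —bump→ 6^2 + 4 = 40 —(−1)→ 39
39 —HB6→ 6^2 + 3 —bump→ 7^2 + 3 = 52 —(−1)→ 51

20, 29, 39, 51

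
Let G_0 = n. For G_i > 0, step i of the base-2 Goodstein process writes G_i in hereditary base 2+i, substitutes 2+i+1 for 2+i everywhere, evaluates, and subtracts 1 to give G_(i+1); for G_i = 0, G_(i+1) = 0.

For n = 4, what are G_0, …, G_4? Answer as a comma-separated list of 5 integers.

G_0=4  [base 2] 2^2  →[2↦3]→  3^3 = 27  −1 ⇒ G_1=26
G_1=26  [base 3] 2·3^2 + 2·3 + 2  →[3↦4]→  2·4^2 + 2·4 + 2 = 42  −1 ⇒ G_2=41
G_2=41  [base 4] 2·4^2 + 2·4 + 1  →[4↦5]→  2·5^2 + 2·5 + 1 = 61  −1 ⇒ G_3=60
G_3=60  [base 5] 2·5^2 + 2·5  →[5↦6]→  2·6^2 + 2·6 = 84  −1 ⇒ G_4=83

4, 26, 41, 60, 83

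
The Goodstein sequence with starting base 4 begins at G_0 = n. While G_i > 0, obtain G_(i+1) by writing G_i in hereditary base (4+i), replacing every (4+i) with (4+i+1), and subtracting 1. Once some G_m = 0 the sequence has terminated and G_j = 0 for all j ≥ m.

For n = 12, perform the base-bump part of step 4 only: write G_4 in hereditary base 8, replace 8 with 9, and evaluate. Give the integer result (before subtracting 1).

[0] 12 ≡ 3·4 (base 4). Lift 5: 15. −1: 14.
[1] 14 ≡ 2·5 + 4 (base 5). Lift 6: 16. −1: 15.
[2] 15 ≡ 2·6 + 3 (base 6). Lift 7: 17. −1: 16.
[3] 16 ≡ 2·7 + 2 (base 7). Lift 8: 18. −1: 17.
[4] 17 ≡ 2·8 + 1 (base 8). Lift 9: 19. −1: 18.

19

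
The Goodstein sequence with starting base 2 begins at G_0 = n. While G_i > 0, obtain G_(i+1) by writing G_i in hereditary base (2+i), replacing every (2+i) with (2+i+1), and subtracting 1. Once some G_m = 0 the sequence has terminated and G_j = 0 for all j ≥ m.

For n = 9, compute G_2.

1023

(0) 9|_2 = 2^(2 + 1) + 1 ↦ 3^(3 + 1) + 1|_3 = 82 ⇒ 81
(1) 81|_3 = 3^(3 + 1) ↦ 4^(4 + 1)|_4 = 1024 ⇒ 1023
(2) 1023|_4 = 3·4^4 + 3·4^3 + 3·4^2 + 3·4 + 3 ↦ 3·5^5 + 3·5^3 + 3·5^2 + 3·5 + 3|_5 = 9843 ⇒ 9842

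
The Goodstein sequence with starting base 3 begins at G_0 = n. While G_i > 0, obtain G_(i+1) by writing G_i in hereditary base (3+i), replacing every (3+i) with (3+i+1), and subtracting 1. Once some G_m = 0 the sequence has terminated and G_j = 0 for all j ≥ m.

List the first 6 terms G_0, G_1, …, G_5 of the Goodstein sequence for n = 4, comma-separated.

4, 4, 4, 3, 2, 1

step 0: 4 = 3 + 1; sub 4 for 3: 4 + 1; = 5; G_1 = 5−1 = 4
step 1: 4 = 4; sub 5 for 4: 5; = 5; G_2 = 5−1 = 4
step 2: 4 = 4; sub 6 for 5: 4; = 4; G_3 = 4−1 = 3
step 3: 3 = 3; sub 7 for 6: 3; = 3; G_4 = 3−1 = 2
step 4: 2 = 2; sub 8 for 7: 2; = 2; G_5 = 2−1 = 1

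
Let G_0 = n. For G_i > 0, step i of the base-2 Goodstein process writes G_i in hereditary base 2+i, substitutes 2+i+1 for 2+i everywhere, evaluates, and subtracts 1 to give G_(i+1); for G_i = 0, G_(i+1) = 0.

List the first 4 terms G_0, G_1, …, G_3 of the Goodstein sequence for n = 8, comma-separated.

8, 80, 553, 6310

(0) 8|_2 = 2^(2 + 1) ↦ 3^(3 + 1)|_3 = 81 ⇒ 80
(1) 80|_3 = 2·3^3 + 2·3^2 + 2·3 + 2 ↦ 2·4^4 + 2·4^2 + 2·4 + 2|_4 = 554 ⇒ 553
(2) 553|_4 = 2·4^4 + 2·4^2 + 2·4 + 1 ↦ 2·5^5 + 2·5^2 + 2·5 + 1|_5 = 6311 ⇒ 6310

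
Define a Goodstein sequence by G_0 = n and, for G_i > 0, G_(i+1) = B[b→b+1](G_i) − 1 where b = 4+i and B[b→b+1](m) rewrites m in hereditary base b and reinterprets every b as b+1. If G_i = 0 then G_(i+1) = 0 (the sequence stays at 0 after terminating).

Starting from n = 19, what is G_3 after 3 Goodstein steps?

base 4: 19 = 4^2 + 3; at 5: 5^2 + 3 = 28; next = 27
base 5: 27 = 5^2 + 2; at 6: 6^2 + 2 = 38; next = 37
base 6: 37 = 6^2 + 1; at 7: 7^2 + 1 = 50; next = 49
base 7: 49 = 7^2; at 8: 8^2 = 64; next = 63

49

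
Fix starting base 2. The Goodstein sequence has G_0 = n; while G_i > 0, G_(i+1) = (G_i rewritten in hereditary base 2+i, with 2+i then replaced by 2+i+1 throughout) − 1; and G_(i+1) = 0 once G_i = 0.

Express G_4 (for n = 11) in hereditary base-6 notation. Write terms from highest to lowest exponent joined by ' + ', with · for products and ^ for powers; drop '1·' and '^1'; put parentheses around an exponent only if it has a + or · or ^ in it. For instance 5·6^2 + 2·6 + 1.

6^(6 + 1) + 1

base 2: 11 = 2^(2 + 1) + 2 + 1; at 3: 3^(3 + 1) + 3 + 1 = 85; next = 84
base 3: 84 = 3^(3 + 1) + 3; at 4: 4^(4 + 1) + 4 = 1028; next = 1027
base 4: 1027 = 4^(4 + 1) + 3; at 5: 5^(5 + 1) + 3 = 15628; next = 15627
base 5: 15627 = 5^(5 + 1) + 2; at 6: 6^(6 + 1) + 2 = 279938; next = 279937
base 6: 279937 = 6^(6 + 1) + 1; at 7: 7^(7 + 1) + 1 = 5764802; next = 5764801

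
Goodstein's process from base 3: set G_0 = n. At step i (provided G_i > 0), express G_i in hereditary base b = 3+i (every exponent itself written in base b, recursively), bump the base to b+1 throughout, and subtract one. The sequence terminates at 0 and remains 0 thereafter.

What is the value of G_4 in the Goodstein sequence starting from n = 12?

49

i=0: 12 = 3^2 + 3 (b=3); 3→4: 4^2 + 4 = 20; 20−1 = 19
i=1: 19 = 4^2 + 3 (b=4); 4→5: 5^2 + 3 = 28; 28−1 = 27
i=2: 27 = 5^2 + 2 (b=5); 5→6: 6^2 + 2 = 38; 38−1 = 37
i=3: 37 = 6^2 + 1 (b=6); 6→7: 7^2 + 1 = 50; 50−1 = 49
i=4: 49 = 7^2 (b=7); 7→8: 8^2 = 64; 64−1 = 63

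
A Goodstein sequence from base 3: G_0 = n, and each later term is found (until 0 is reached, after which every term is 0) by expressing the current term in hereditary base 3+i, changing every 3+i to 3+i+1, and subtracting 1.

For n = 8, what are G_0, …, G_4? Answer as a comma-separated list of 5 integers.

8, 9, 10, 11, 11

step 0: 8 = 2·3 + 2; sub 4 for 3: 2·4 + 2; = 10; G_1 = 10−1 = 9
step 1: 9 = 2·4 + 1; sub 5 for 4: 2·5 + 1; = 11; G_2 = 11−1 = 10
step 2: 10 = 2·5; sub 6 for 5: 2·6; = 12; G_3 = 12−1 = 11
step 3: 11 = 6 + 5; sub 7 for 6: 7 + 5; = 12; G_4 = 12−1 = 11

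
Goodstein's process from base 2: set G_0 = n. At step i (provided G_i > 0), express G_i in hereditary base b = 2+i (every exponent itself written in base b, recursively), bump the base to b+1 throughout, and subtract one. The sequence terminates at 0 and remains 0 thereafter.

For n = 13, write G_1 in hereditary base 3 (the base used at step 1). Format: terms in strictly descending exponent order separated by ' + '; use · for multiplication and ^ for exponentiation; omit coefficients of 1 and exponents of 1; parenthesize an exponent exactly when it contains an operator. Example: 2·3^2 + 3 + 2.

3^(3 + 1) + 3^3

(0) 13|_2 = 2^(2 + 1) + 2^2 + 1 ↦ 3^(3 + 1) + 3^3 + 1|_3 = 109 ⇒ 108
(1) 108|_3 = 3^(3 + 1) + 3^3 ↦ 4^(4 + 1) + 4^4|_4 = 1280 ⇒ 1279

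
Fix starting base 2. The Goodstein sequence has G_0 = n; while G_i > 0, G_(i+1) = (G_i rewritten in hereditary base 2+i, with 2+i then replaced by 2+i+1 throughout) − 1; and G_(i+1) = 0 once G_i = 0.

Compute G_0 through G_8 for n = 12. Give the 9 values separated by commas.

G_0=12  [base 2] 2^(2 + 1) + 2^2  →[2↦3]→  3^(3 + 1) + 3^3 = 108  −1 ⇒ G_1=107
G_1=107  [base 3] 3^(3 + 1) + 2·3^2 + 2·3 + 2  →[3↦4]→  4^(4 + 1) + 2·4^2 + 2·4 + 2 = 1066  −1 ⇒ G_2=1065
G_2=1065  [base 4] 4^(4 + 1) + 2·4^2 + 2·4 + 1  →[4↦5]→  5^(5 + 1) + 2·5^2 + 2·5 + 1 = 15686  −1 ⇒ G_3=15685
G_3=15685  [base 5] 5^(5 + 1) + 2·5^2 + 2·5  →[5↦6]→  6^(6 + 1) + 2·6^2 + 2·6 = 280020  −1 ⇒ G_4=280019
G_4=280019  [base 6] 6^(6 + 1) + 2·6^2 + 6 + 5  →[6↦7]→  7^(7 + 1) + 2·7^2 + 7 + 5 = 5764911  −1 ⇒ G_5=5764910
G_5=5764910  [base 7] 7^(7 + 1) + 2·7^2 + 7 + 4  →[7↦8]→  8^(8 + 1) + 2·8^2 + 8 + 4 = 134217868  −1 ⇒ G_6=134217867
G_6=134217867  [base 8] 8^(8 + 1) + 2·8^2 + 8 + 3  →[8↦9]→  9^(9 + 1) + 2·9^2 + 9 + 3 = 3486784575  −1 ⇒ G_7=3486784574
G_7=3486784574  [base 9] 9^(9 + 1) + 2·9^2 + 9 + 2  →[9↦10]→  10^(10 + 1) + 2·10^2 + 10 + 2 = 100000000212  −1 ⇒ G_8=100000000211

12, 107, 1065, 15685, 280019, 5764910, 134217867, 3486784574, 100000000211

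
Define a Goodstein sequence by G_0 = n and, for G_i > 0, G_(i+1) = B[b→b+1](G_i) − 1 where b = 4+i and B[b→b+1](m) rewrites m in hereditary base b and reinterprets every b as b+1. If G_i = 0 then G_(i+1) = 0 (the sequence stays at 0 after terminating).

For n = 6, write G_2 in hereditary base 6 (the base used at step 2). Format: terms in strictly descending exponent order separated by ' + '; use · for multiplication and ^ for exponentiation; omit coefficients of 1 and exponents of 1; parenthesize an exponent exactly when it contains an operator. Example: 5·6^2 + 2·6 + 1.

6 —HB4→ 4 + 2 —bump→ 5 + 2 = 7 —(−1)→ 6
6 —HB5→ 5 + 1 —bump→ 6 + 1 = 7 —(−1)→ 6
6 —HB6→ 6 —bump→ 7 = 7 —(−1)→ 6

6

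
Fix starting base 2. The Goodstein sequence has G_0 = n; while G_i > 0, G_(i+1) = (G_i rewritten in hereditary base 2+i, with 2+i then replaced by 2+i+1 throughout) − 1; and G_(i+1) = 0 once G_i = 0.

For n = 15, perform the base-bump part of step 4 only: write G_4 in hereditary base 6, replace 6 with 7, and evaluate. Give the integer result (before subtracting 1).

6588345

15 —HB2→ 2^(2 + 1) + 2^2 + 2 + 1 —bump→ 3^(3 + 1) + 3^3 + 3 + 1 = 112 —(−1)→ 111
111 —HB3→ 3^(3 + 1) + 3^3 + 3 —bump→ 4^(4 + 1) + 4^4 + 4 = 1284 —(−1)→ 1283
1283 —HB4→ 4^(4 + 1) + 4^4 + 3 —bump→ 5^(5 + 1) + 5^5 + 3 = 18753 —(−1)→ 18752
18752 —HB5→ 5^(5 + 1) + 5^5 + 2 —bump→ 6^(6 + 1) + 6^6 + 2 = 326594 —(−1)→ 326593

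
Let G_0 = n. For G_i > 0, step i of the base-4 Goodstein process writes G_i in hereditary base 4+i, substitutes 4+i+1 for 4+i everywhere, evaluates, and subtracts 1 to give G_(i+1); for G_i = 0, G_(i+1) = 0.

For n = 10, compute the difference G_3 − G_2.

1

(0) 10|_4 = 2·4 + 2 ↦ 2·5 + 2|_5 = 12 ⇒ 11
(1) 11|_5 = 2·5 + 1 ↦ 2·6 + 1|_6 = 13 ⇒ 12
(2) 12|_6 = 2·6 ↦ 2·7|_7 = 14 ⇒ 13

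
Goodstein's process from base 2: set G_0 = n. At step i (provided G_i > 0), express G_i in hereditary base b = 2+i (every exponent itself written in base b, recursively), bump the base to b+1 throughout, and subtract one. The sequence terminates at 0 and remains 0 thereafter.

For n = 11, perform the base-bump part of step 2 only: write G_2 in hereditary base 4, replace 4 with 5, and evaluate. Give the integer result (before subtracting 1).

step 0: 11 = 2^(2 + 1) + 2 + 1; sub 3 for 2: 3^(3 + 1) + 3 + 1; = 85; G_1 = 85−1 = 84
step 1: 84 = 3^(3 + 1) + 3; sub 4 for 3: 4^(4 + 1) + 4; = 1028; G_2 = 1028−1 = 1027
step 2: 1027 = 4^(4 + 1) + 3; sub 5 for 4: 5^(5 + 1) + 3; = 15628; G_3 = 15628−1 = 15627

15628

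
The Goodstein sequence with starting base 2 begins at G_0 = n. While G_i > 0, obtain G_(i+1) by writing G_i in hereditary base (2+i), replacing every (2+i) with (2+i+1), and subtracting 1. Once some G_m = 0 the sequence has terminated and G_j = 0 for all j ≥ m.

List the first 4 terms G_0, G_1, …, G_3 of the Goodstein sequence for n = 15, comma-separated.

15, 111, 1283, 18752

(0) 15|_2 = 2^(2 + 1) + 2^2 + 2 + 1 ↦ 3^(3 + 1) + 3^3 + 3 + 1|_3 = 112 ⇒ 111
(1) 111|_3 = 3^(3 + 1) + 3^3 + 3 ↦ 4^(4 + 1) + 4^4 + 4|_4 = 1284 ⇒ 1283
(2) 1283|_4 = 4^(4 + 1) + 4^4 + 3 ↦ 5^(5 + 1) + 5^5 + 3|_5 = 18753 ⇒ 18752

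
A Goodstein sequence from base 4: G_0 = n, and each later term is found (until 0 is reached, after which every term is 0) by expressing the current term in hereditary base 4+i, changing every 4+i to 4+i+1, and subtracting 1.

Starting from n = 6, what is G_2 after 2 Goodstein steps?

base 4: 6 = 4 + 2; at 5: 5 + 2 = 7; next = 6
base 5: 6 = 5 + 1; at 6: 6 + 1 = 7; next = 6

6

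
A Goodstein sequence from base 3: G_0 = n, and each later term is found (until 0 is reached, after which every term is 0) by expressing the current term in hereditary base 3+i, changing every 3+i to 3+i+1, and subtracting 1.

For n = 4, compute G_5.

1

base 3: 4 = 3 + 1; at 4: 4 + 1 = 5; next = 4
base 4: 4 = 4; at 5: 5 = 5; next = 4
base 5: 4 = 4; at 6: 4 = 4; next = 3
base 6: 3 = 3; at 7: 3 = 3; next = 2
base 7: 2 = 2; at 8: 2 = 2; next = 1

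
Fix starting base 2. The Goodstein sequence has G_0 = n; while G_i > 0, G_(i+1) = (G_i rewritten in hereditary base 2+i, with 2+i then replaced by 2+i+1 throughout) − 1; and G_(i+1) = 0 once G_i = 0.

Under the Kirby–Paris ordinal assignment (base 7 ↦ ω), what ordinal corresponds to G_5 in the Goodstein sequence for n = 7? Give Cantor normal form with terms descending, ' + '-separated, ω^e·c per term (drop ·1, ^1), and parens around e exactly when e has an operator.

ω^ω

7 —HB2→ 2^2 + 2 + 1 —bump→ 3^3 + 3 + 1 = 31 —(−1)→ 30
30 —HB3→ 3^3 + 3 —bump→ 4^4 + 4 = 260 —(−1)→ 259
259 —HB4→ 4^4 + 3 —bump→ 5^5 + 3 = 3128 —(−1)→ 3127
3127 —HB5→ 5^5 + 2 —bump→ 6^6 + 2 = 46658 —(−1)→ 46657
46657 —HB6→ 6^6 + 1 —bump→ 7^7 + 1 = 823544 —(−1)→ 823543
823543 —HB7→ 7^7 —bump→ 8^8 = 16777216 —(−1)→ 16777215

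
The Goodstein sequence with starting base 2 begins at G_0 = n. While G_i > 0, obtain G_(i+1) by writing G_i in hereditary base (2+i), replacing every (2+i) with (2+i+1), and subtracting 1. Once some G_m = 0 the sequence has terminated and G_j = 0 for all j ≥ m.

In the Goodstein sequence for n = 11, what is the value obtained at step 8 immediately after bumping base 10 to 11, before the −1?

1997331745491

step 0: 11 = 2^(2 + 1) + 2 + 1; sub 3 for 2: 3^(3 + 1) + 3 + 1; = 85; G_1 = 85−1 = 84
step 1: 84 = 3^(3 + 1) + 3; sub 4 for 3: 4^(4 + 1) + 4; = 1028; G_2 = 1028−1 = 1027
step 2: 1027 = 4^(4 + 1) + 3; sub 5 for 4: 5^(5 + 1) + 3; = 15628; G_3 = 15628−1 = 15627
step 3: 15627 = 5^(5 + 1) + 2; sub 6 for 5: 6^(6 + 1) + 2; = 279938; G_4 = 279938−1 = 279937
step 4: 279937 = 6^(6 + 1) + 1; sub 7 for 6: 7^(7 + 1) + 1; = 5764802; G_5 = 5764802−1 = 5764801
step 5: 5764801 = 7^(7 + 1); sub 8 for 7: 8^(8 + 1); = 134217728; G_6 = 134217728−1 = 134217727
step 6: 134217727 = 7·8^8 + 7·8^7 + 7·8^6 + 7·8^5 + 7·8^4 + 7·8^3 + 7·8^2 + 7·8 + 7; sub 9 for 8: 7·9^9 + 7·9^7 + 7·9^6 + 7·9^5 + 7·9^4 + 7·9^3 + 7·9^2 + 7·9 + 7; = 2749609303; G_7 = 2749609303−1 = 2749609302
step 7: 2749609302 = 7·9^9 + 7·9^7 + 7·9^6 + 7·9^5 + 7·9^4 + 7·9^3 + 7·9^2 + 7·9 + 6; sub 10 for 9: 7·10^10 + 7·10^7 + 7·10^6 + 7·10^5 + 7·10^4 + 7·10^3 + 7·10^2 + 7·10 + 6; = 70077777776; G_8 = 70077777776−1 = 70077777775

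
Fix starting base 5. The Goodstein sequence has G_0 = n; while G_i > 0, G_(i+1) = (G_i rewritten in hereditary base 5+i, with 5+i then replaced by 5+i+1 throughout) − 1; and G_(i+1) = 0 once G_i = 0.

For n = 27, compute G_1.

37

base 5: 27 = 5^2 + 2; at 6: 6^2 + 2 = 38; next = 37
base 6: 37 = 6^2 + 1; at 7: 7^2 + 1 = 50; next = 49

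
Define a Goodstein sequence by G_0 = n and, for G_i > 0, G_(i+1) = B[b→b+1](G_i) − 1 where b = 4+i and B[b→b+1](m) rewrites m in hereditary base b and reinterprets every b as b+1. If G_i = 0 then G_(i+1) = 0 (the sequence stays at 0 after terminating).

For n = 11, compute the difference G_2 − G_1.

G_0 = 11. HB_4(11) = 2·4 + 3. Bump = 13. G_1 = 12.
G_1 = 12. HB_5(12) = 2·5 + 2. Bump = 14. G_2 = 13.

1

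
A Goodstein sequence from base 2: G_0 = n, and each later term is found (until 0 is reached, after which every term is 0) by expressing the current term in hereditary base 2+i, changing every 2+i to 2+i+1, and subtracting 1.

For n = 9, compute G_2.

1023

step 0: 9 = 2^(2 + 1) + 1; sub 3 for 2: 3^(3 + 1) + 1; = 82; G_1 = 82−1 = 81
step 1: 81 = 3^(3 + 1); sub 4 for 3: 4^(4 + 1); = 1024; G_2 = 1024−1 = 1023
step 2: 1023 = 3·4^4 + 3·4^3 + 3·4^2 + 3·4 + 3; sub 5 for 4: 3·5^5 + 3·5^3 + 3·5^2 + 3·5 + 3; = 9843; G_3 = 9843−1 = 9842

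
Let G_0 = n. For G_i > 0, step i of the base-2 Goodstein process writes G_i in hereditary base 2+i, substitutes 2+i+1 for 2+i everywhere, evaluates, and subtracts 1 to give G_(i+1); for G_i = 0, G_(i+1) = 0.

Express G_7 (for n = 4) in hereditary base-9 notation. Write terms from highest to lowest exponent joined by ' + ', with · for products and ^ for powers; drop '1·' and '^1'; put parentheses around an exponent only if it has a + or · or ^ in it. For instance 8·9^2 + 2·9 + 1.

2·9^2 + 9 + 2

G_0 = 4. HB_2(4) = 2^2. Bump = 27. G_1 = 26.
G_1 = 26. HB_3(26) = 2·3^2 + 2·3 + 2. Bump = 42. G_2 = 41.
G_2 = 41. HB_4(41) = 2·4^2 + 2·4 + 1. Bump = 61. G_3 = 60.
G_3 = 60. HB_5(60) = 2·5^2 + 2·5. Bump = 84. G_4 = 83.
G_4 = 83. HB_6(83) = 2·6^2 + 6 + 5. Bump = 110. G_5 = 109.
G_5 = 109. HB_7(109) = 2·7^2 + 7 + 4. Bump = 140. G_6 = 139.
G_6 = 139. HB_8(139) = 2·8^2 + 8 + 3. Bump = 174. G_7 = 173.
G_7 = 173. HB_9(173) = 2·9^2 + 9 + 2. Bump = 212. G_8 = 211.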